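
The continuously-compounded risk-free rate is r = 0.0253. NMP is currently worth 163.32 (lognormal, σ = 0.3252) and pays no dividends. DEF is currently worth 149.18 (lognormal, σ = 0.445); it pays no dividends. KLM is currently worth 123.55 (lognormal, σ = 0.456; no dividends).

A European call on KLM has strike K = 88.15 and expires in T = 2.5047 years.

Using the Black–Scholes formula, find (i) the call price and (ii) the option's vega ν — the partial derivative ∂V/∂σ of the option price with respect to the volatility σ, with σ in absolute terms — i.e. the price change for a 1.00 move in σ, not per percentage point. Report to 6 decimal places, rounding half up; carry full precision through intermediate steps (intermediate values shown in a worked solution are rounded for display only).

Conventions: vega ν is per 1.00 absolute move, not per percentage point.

σ√T = 0.456·√2.5047 = 0.721677
d₁ = (ln(S/K) + (r+σ²/2)T) / (σ√T) = (ln(123.55/88.15) + (0.0253+0.456²/2)·2.5047) / 0.721677 = (0.337606 + 0.323778) / 0.721677 = 0.916454
d₂ = d₁ − σ√T = 0.916454 − 0.721677 = 0.194777
e^{−rT} = 0.938597
N(d₁) = 0.820286,  N(d₂) = 0.577216
Call price V = S·N(d₁) − K·e^{−rT}·N(d₂) = 101.346287 − 47.757347 = 53.588940
φ(d₁) = (1/√(2π))·e^{−d₁²/2} = 0.262138
ν = S·φ(d₁)·√T = 51.256777

price = 53.588940
ν = 51.256777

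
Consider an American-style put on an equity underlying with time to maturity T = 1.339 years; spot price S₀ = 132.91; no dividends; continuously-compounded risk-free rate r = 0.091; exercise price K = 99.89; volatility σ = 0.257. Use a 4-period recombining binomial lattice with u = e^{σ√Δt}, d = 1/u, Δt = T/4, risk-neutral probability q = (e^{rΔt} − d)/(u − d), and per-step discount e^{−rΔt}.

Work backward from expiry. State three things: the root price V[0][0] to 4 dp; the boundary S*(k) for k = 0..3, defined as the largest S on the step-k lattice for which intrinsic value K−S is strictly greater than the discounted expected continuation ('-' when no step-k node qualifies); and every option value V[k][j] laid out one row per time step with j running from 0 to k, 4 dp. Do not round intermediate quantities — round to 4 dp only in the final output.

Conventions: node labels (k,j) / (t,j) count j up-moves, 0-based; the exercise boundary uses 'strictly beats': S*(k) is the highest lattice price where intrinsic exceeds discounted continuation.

price = 1.2444
boundary = - - - 85.0799
tree:
1.2444
2.8458 0.0870
6.4977 0.2069 0.0000
14.8101 0.4921 0.0000 0.0000
26.5654 1.1703 0.0000 0.0000 0.0000

params: Δt=0.33475 u=1.16032 d=0.86183 q=0.56652 e^(-rΔt)=0.97000
t_4 payoffs: 26.5654 1.1703 0.0000 0.0000 0.0000
t_3: node(3,0) S=85.0799 payoff=14.8101 vs cont=11.8132 → 14.8101 [stop]  node(3,1) S=114.5462 payoff=0.0000 vs cont=0.4921 → 0.4921 [wait]  node(3,2) S=154.2178 payoff=0.0000 vs cont=0.0000 → 0.0000 [wait]  node(3,3) S=207.6293 payoff=0.0000 vs cont=0.0000 → 0.0000 [wait]  ⇒ S*(3)=85.0799
t_2: node(2,0) S=98.7197 payoff=1.1703 vs cont=6.4977 → 6.4977 [wait]  node(2,1) S=132.9100 payoff=0.0000 vs cont=0.2069 → 0.2069 [wait]  node(2,2) S=178.9417 payoff=0.0000 vs cont=0.0000 → 0.0000 [wait]  ⇒ S*(2)=-
t_1: node(1,0) S=114.5462 payoff=0.0000 vs cont=2.8458 → 2.8458 [wait]  node(1,1) S=154.2178 payoff=0.0000 vs cont=0.0870 → 0.0870 [wait]  ⇒ S*(1)=-
t_0: node(0,0) S=132.9100 payoff=0.0000 vs cont=1.2444 → 1.2444 [wait]  ⇒ S*(0)=-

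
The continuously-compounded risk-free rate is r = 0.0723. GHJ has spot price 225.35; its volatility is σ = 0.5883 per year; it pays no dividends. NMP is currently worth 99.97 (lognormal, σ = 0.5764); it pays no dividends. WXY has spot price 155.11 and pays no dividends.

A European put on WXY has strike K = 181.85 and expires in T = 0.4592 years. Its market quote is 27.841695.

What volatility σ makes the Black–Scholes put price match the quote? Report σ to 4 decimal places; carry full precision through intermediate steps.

At σ = 0.3417 the Black–Scholes value reproduces the quote:
σ√T = 0.3417·√0.4592 = 0.231551
d₁ = (ln(S/K) + (r+σ²/2)T) / (σ√T) = (ln(155.11/181.85) + (0.0723+0.3417²/2)·0.4592) / 0.231551 = (-0.159048 + 0.060008) / 0.231551 = -0.427723
d₂ = d₁ − σ√T = -0.427723 − 0.231551 = -0.659274
e^{−rT} = 0.967345
N(−d₁) = 0.665574,  N(−d₂) = 0.745140
V = K·e^{−rT}·N(−d₂) − S·N(−d₁) = 131.078843 − 103.237147 = 27.841695 (equal to the quote); since ∂V/∂σ > 0 for all σ, the implied volatility is unique

sigma = 0.3417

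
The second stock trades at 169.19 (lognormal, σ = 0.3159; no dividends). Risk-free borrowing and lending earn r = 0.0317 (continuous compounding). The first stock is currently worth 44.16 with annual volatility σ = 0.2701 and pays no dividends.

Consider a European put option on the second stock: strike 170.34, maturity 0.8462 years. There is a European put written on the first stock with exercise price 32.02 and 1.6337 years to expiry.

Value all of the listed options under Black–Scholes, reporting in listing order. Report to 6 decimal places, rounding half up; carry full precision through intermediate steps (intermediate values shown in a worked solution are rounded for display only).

[the second stock put K=170.34]
σ√T = 0.3159·√0.8462 = 0.290594
d₁ = (ln(S/K) + (r+σ²/2)T) / (σ√T) = (ln(169.19/170.34) + (0.0317+0.3159²/2)·0.8462) / 0.290594 = (-0.006774 + 0.069047) / 0.290594 = 0.214295
d₂ = d₁ − σ√T = 0.214295 − 0.290594 = -0.076299
e^{−rT} = 0.973532
N(−d₁) = 0.415158,  N(−d₂) = 0.530409
price = K·e^{−rT}·N(−d₂) − S·N(−d₁) = 87.958532 − 70.240665 = 17.717867
[the first stock put K=32.02]
σ√T = 0.2701·√1.6337 = 0.345232
d₁ = (ln(S/K) + (r+σ²/2)T) / (σ√T) = (ln(44.16/32.02) + (0.0317+0.2701²/2)·1.6337) / 0.345232 = (0.321459 + 0.111381) / 0.345232 = 1.253765
d₂ = d₁ − σ√T = 1.253765 − 0.345232 = 0.908533
e^{−rT} = 0.949530
N(−d₁) = 0.104964,  N(−d₂) = 0.181798
price = K·e^{−rT}·N(−d₂) − S·N(−d₁) = 5.527386 − 4.635198 = 0.892187

price(the second stock put K=170.34) = 17.717867
price(the first stock put K=32.02) = 0.892187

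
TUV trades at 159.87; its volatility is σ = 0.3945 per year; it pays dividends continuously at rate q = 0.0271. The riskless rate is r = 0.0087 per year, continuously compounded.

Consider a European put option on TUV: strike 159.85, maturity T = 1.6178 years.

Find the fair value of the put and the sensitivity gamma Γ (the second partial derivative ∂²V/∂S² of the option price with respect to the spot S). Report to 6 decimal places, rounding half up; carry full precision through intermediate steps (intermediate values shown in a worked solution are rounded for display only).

σ√T = 0.3945·√1.6178 = 0.501775
d₁ = (ln(S/K) + (r−q+σ²/2)T) / (σ√T) = (ln(159.87/159.85) + (0.0087−0.0271+0.3945²/2)·1.6178) / 0.501775 = (0.000125 + 0.096122) / 0.501775 = 0.191813
d₂ = d₁ − σ√T = 0.191813 − 0.501775 = -0.309963
e^{−rT} = 0.986024
e^{−qT} = 0.957105
N(−d₁) = 0.423944,  N(−d₂) = 0.621705
Put price V = K·e^{−rT}·N(−d₂) − S·e^{−qT}·N(−d₁) = 97.990647 − 64.868737 = 33.121910
φ(d₁) = (1/√(2π))·e^{−d₁²/2} = 0.391670
Γ = e^{−qT}·φ(d₁) / (S·σ·√T) = 0.004673

price = 33.121910
Γ = 0.004673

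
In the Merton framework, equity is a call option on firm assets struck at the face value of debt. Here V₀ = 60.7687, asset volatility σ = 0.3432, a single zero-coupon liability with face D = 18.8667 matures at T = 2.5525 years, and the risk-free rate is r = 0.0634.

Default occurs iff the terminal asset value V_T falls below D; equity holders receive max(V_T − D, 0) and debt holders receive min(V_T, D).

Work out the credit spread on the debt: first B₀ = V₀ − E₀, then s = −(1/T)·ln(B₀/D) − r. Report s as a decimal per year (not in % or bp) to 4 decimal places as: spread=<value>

Apply the equity-as-call identities (strike 18.8667, horizon 2.5525 years):
d₁ = [ln(V₀/D) + (r + σ²/2)T] / (σ√T)
   = [ln(60.7687/18.8667) + (0.0634 + 0.5·0.3432²)·2.5525] / (0.3432·√2.5525)
   = [1.169676 + 0.312153] / 0.548315 = 2.702515
d₂ = d₁ − σ√T = 2.702515 − 0.548315 = 2.154200
N(d₁) = 0.996559,  N(d₂) = 0.984388,  e^(−rT) = 0.850587
E₀ = V₀·N(d₁) − D·e^(−rT)·N(d₂)
   = 60.7687·0.996559 − 18.8667·0.850587·0.984388 = 44.762375
B₀ = V₀ − E₀ = 60.7687 − 44.762375 = 16.006325
spread = −(1/T)·ln(B₀/D) − r = −(1/2.5525)·ln(16.006325/18.8667) − 0.0634 = 0.00101312

spread=0.0010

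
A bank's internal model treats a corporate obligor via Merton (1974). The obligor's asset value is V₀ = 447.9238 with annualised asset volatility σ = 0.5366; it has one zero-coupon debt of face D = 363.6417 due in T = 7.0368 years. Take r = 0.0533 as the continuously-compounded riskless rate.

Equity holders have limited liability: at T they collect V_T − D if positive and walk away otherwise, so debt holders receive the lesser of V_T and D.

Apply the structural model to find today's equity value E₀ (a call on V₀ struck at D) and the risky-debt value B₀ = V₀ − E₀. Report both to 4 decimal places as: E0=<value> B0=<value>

E0=293.9251 B0=153.9987

Work the structural quantities from V₀ = 447.9238 against face 363.6417:
d₁ = [ln(V₀/D) + (r + σ²/2)T] / (σ√T)
   = [ln(447.9238/363.6417) + (0.0533 + 0.5·0.5366²)·7.0368] / (0.5366·√7.0368)
   = [0.208454 + 1.388148] / 1.423437 = 1.121653
d₂ = d₁ − σ√T = 1.121653 − 1.423437 = -0.301784
N(d₁) = 0.868995,  N(d₂) = 0.381408,  e^(−rT) = 0.687247
E₀ = V₀·N(d₁) − D·e^(−rT)·N(d₂)
   = 447.9238·0.868995 − 363.6417·0.687247·0.381408 = 293.925140
B₀ = V₀ − E₀ = 447.9238 − 293.925140 = 153.998660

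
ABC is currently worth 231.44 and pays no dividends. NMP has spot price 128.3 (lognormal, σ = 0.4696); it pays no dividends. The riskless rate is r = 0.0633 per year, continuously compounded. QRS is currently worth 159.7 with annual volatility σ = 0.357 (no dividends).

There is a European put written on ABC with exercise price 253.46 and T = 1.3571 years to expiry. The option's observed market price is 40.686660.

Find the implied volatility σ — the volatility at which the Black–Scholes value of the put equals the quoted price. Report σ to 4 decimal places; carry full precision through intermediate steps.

sigma = 0.3749

At σ = 0.3749 the Black–Scholes value reproduces the quote:
σ√T = 0.3749·√1.3571 = 0.436738
d₁ = (ln(S/K) + (r+σ²/2)T) / (σ√T) = (ln(231.44/253.46) + (0.0633+0.3749²/2)·1.3571) / 0.436738 = (-0.090885 + 0.181275) / 0.436738 = 0.206964
d₂ = d₁ − σ√T = 0.206964 − 0.436738 = -0.229774
e^{−rT} = 0.917682
N(−d₁) = 0.418019,  N(−d₂) = 0.590866
V = K·e^{−rT}·N(−d₂) − S·N(−d₁) = 137.432942 − 96.746282 = 40.686660 (equal to the quote); since ∂V/∂σ > 0 for all σ, the implied volatility is unique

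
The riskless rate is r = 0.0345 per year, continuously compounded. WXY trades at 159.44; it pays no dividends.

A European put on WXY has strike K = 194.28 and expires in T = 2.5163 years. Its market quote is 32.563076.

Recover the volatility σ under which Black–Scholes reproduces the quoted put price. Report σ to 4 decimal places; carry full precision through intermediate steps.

sigma = 0.2068

At σ = 0.2068 the Black–Scholes value reproduces the quote:
σ√T = 0.2068·√2.5163 = 0.328044
d₁ = (ln(S/K) + (r+σ²/2)T) / (σ√T) = (ln(159.44/194.28) + (0.0345+0.2068²/2)·2.5163) / 0.328044 = (-0.197633 + 0.140619) / 0.328044 = -0.173800
d₂ = d₁ − σ√T = -0.173800 − 0.328044 = -0.501844
e^{−rT} = 0.916849
N(−d₁) = 0.568989,  N(−d₂) = 0.692111
V = K·e^{−rT}·N(−d₂) − S·N(−d₁) = 123.282640 − 90.719564 = 32.563076 (equal to the quote); since ∂V/∂σ > 0 for all σ, the implied volatility is unique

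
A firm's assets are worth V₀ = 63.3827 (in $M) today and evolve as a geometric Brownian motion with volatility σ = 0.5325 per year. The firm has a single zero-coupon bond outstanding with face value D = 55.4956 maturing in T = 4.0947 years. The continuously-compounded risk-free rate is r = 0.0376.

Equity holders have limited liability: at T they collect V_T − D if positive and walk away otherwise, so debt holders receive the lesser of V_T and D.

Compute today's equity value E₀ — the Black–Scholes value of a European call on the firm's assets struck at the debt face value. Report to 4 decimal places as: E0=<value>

Apply the equity-as-call identities (strike 55.4956, horizon 4.0947 years):
d₁ = [ln(V₀/D) + (r + σ²/2)T] / (σ√T)
   = [ln(63.3827/55.4956) + (0.0376 + 0.5·0.5325²)·4.0947] / (0.5325·√4.0947)
   = [0.132887 + 0.734500] / 1.077533 = 0.804975
d₂ = d₁ − σ√T = 0.804975 − 1.077533 = -0.272559
N(d₁) = 0.789583,  N(d₂) = 0.392596,  e^(−rT) = 0.857306
E₀ = V₀·N(d₁) − D·e^(−rT)·N(d₂)
   = 63.3827·0.789583 − 55.4956·0.857306·0.392596 = 31.367459

E0=31.3675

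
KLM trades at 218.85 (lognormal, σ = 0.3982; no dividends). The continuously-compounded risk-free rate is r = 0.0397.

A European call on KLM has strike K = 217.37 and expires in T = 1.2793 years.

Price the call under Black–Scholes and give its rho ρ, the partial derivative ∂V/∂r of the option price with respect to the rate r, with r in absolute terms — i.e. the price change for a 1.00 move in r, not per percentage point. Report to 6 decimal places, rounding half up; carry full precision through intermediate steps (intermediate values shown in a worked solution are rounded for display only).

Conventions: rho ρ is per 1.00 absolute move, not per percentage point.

price = 44.328182
ρ = 121.905200

σ√T = 0.3982·√1.2793 = 0.450389
d₁ = (ln(S/K) + (r+σ²/2)T) / (σ√T) = (ln(218.85/217.37) + (0.0397+0.3982²/2)·1.2793) / 0.450389 = (0.006786 + 0.152213) / 0.450389 = 0.353026
d₂ = d₁ − σ√T = 0.353026 − 0.450389 = -0.097363
e^{−rT} = 0.950480
N(d₁) = 0.637965,  N(d₂) = 0.461219
Call price V = S·N(d₁) − K·e^{−rT}·N(d₂) = 139.618731 − 95.290549 = 44.328182
ρ = K·T·e^{−rT}·N(d₂) = 121.905200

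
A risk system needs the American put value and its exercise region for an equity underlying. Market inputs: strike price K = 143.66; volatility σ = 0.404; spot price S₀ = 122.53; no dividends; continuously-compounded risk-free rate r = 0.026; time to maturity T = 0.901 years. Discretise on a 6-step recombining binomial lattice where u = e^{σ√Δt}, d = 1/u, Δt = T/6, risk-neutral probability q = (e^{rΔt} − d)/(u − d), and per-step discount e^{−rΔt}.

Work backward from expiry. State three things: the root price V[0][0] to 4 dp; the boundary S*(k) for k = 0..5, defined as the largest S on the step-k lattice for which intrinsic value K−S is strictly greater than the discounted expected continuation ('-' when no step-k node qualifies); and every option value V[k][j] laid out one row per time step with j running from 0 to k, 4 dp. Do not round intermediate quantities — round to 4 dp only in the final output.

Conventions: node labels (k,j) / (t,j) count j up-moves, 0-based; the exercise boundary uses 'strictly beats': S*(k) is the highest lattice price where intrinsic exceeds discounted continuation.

price = 31.4052
boundary = - - - 76.6071 89.5901 104.7735
tree:
31.4052
42.0582 19.8138
54.2456 28.8479 9.9275
67.0529 40.4463 16.1836 3.0500
78.1545 54.0699 25.6250 5.8143 0.0000
87.6473 67.0529 38.8865 11.0840 0.0000 0.0000
95.7644 78.1545 54.0699 21.1300 0.0000 0.0000 0.0000

Δt=0.15017, u=1.16948, d=0.85508, q=0.47338, disc=e^(-rΔt)=0.99610
k=6 terminal: V=max(K-S,0) → 95.7644 78.1545 54.0699 21.1300 0.0000 0.0000 0.0000
k=5: j=0 S=56.0127 intr=87.6473 cont=87.0875 V=87.6473[EX]; j=1 S=76.6071 intr=67.0529 cont=66.4931 V=67.0529[EX]; j=2 S=104.7735 intr=38.8865 cont=38.3267 V=38.8865[EX]; j=3 S=143.2958 intr=0.3642 cont=11.0840 V=11.0840[hold]; j=4 S=195.9819 intr=0.0000 cont=0.0000 V=0.0000[hold]; j=5 S=268.0391 intr=0.0000 cont=0.0000 V=0.0000[hold]  S*(5)=104.7735
k=4: j=0 S=65.5055 intr=78.1545 cont=77.5947 V=78.1545[EX]; j=1 S=89.5901 intr=54.0699 cont=53.5101 V=54.0699[EX]; j=2 S=122.5300 intr=21.1300 cont=25.6250 V=25.6250[hold]; j=3 S=167.5810 intr=0.0000 cont=5.8143 V=5.8143[hold]; j=4 S=229.1960 intr=0.0000 cont=0.0000 V=0.0000[hold]  S*(4)=89.5901
k=3: j=0 S=76.6071 intr=67.0529 cont=66.4931 V=67.0529[EX]; j=1 S=104.7735 intr=38.8865 cont=40.4463 V=40.4463[hold]; j=2 S=143.2958 intr=0.3642 cont=16.1836 V=16.1836[hold]; j=3 S=195.9819 intr=0.0000 cont=3.0500 V=3.0500[hold]  S*(3)=76.6071
k=2: j=0 S=89.5901 intr=54.0699 cont=54.2456 V=54.2456[hold]; j=1 S=122.5300 intr=21.1300 cont=28.8479 V=28.8479[hold]; j=2 S=167.5810 intr=0.0000 cont=9.9275 V=9.9275[hold]  S*(2)=-
k=1: j=0 S=104.7735 intr=38.8865 cont=42.0582 V=42.0582[hold]; j=1 S=143.2958 intr=0.3642 cont=19.8138 V=19.8138[hold]  S*(1)=-
k=0: j=0 S=122.5300 intr=21.1300 cont=31.4052 V=31.4052[hold]  S*(0)=-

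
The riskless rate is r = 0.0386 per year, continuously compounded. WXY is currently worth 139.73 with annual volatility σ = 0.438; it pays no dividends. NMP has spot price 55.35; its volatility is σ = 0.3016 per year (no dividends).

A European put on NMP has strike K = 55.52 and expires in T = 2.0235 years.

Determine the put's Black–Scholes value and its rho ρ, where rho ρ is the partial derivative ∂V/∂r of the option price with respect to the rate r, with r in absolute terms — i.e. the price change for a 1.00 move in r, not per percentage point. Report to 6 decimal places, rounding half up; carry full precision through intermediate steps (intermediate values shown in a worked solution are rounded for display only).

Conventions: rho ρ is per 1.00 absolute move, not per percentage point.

price = 7.196850
ρ = -53.593072

σ√T = 0.3016·√2.0235 = 0.429025
d₁ = (ln(S/K) + (r+σ²/2)T) / (σ√T) = (ln(55.35/55.52) + (0.0386+0.3016²/2)·2.0235) / 0.429025 = (-0.003067 + 0.170138) / 0.429025 = 0.389422
d₂ = d₁ − σ√T = 0.389422 − 0.429025 = -0.039604
e^{−rT} = 0.924865
N(−d₁) = 0.348482,  N(−d₂) = 0.515795
Put price V = K·e^{−rT}·N(−d₂) − S·N(−d₁) = 26.485333 − 19.288483 = 7.196850
ρ = −K·T·e^{−rT}·N(−d₂) = -53.593072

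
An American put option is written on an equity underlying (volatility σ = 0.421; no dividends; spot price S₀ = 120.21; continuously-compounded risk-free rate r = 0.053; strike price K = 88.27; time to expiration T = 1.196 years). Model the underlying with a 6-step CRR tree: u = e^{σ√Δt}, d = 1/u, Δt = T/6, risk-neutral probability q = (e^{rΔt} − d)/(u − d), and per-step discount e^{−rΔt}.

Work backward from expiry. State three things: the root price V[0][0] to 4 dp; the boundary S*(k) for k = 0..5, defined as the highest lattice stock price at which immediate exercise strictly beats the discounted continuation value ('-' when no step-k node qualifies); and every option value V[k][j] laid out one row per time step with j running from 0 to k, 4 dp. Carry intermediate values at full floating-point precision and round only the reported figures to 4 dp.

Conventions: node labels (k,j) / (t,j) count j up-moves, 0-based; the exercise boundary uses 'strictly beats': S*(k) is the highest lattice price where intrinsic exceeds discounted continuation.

Δt=0.19933, u=1.20679, d=0.82865, q=0.48123, disc=e^(-rΔt)=0.98949
k=6 terminal: V=max(K-S,0) → 49.3518 31.5919 5.7274 0.0000 0.0000 0.0000 0.0000
k=5: j=0 S=46.9661 intr=41.3039 cont=40.3763 V=41.3039[EX]; j=1 S=68.3985 intr=19.8715 cont=18.9438 V=19.8715[EX]; j=2 S=99.6115 intr=0.0000 cont=2.9400 V=2.9400[hold]; j=3 S=145.0681 intr=0.0000 cont=0.0000 V=0.0000[hold]; j=4 S=211.2683 intr=0.0000 cont=0.0000 V=0.0000[hold]; j=5 S=307.6782 intr=0.0000 cont=0.0000 V=0.0000[hold]  S*(5)=68.3985
k=4: j=0 S=56.6781 intr=31.5919 cont=30.6642 V=31.5919[EX]; j=1 S=82.5426 intr=5.7274 cont=11.6002 V=11.6002[hold]; j=2 S=120.2100 intr=0.0000 cont=1.5091 V=1.5091[hold]; j=3 S=175.0665 intr=0.0000 cont=0.0000 V=0.0000[hold]; j=4 S=254.9562 intr=0.0000 cont=0.0000 V=0.0000[hold]  S*(4)=56.6781
k=3: j=0 S=68.3985 intr=19.8715 cont=21.7403 V=21.7403[hold]; j=1 S=99.6115 intr=0.0000 cont=6.6732 V=6.6732[hold]; j=2 S=145.0681 intr=0.0000 cont=0.7747 V=0.7747[hold]; j=3 S=211.2683 intr=0.0000 cont=0.0000 V=0.0000[hold]  S*(3)=-
k=2: j=0 S=82.5426 intr=5.7274 cont=14.3372 V=14.3372[hold]; j=1 S=120.2100 intr=0.0000 cont=3.7943 V=3.7943[hold]; j=2 S=175.0665 intr=0.0000 cont=0.3976 V=0.3976[hold]  S*(2)=-
k=1: j=0 S=99.6115 intr=0.0000 cont=9.1663 V=9.1663[hold]; j=1 S=145.0681 intr=0.0000 cont=2.1370 V=2.1370[hold]  S*(1)=-
k=0: j=0 S=120.2100 intr=0.0000 cont=5.7228 V=5.7228[hold]  S*(0)=-

price = 5.7228
boundary = - - - - 56.6781 68.3985
tree:
5.7228
9.1663 2.1370
14.3372 3.7943 0.3976
21.7403 6.6732 0.7747 0.0000
31.5919 11.6002 1.5091 0.0000 0.0000
41.3039 19.8715 2.9400 0.0000 0.0000 0.0000
49.3518 31.5919 5.7274 0.0000 0.0000 0.0000 0.0000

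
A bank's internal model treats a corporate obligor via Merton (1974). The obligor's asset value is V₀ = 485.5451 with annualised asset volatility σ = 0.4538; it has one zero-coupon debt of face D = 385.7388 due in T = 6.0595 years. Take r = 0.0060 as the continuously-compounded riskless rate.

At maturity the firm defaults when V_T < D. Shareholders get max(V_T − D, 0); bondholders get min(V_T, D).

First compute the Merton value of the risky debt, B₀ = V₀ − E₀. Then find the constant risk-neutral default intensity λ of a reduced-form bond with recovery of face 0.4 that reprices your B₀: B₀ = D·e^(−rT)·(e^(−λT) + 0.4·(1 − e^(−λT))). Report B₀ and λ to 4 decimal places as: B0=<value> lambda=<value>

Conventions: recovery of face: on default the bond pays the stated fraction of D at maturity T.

B0=242.5726 lambda=0.1431

Apply the equity-as-call identities (strike 385.7388, horizon 6.0595 years):
d₁ = [ln(V₀/D) + (r + σ²/2)T] / (σ√T)
   = [ln(485.5451/385.7388) + (0.0060 + 0.5·0.4538²)·6.0595] / (0.4538·√6.0595)
   = [0.230112 + 0.660287] / 1.117076 = 0.797079
d₂ = d₁ − σ√T = 0.797079 − 1.117076 = -0.319997
N(d₁) = 0.787298,  N(d₂) = 0.374485,  e^(−rT) = 0.964296
E₀ = V₀·N(d₁) − D·e^(−rT)·N(d₂)
   = 485.5451·0.787298 − 385.7388·0.964296·0.374485 = 242.972527
B₀ = V₀ − E₀ = 485.5451 − 242.972527 = 242.572573
e^(−λT) = (B₀·e^(rT)/D − 0.4)/(1 − 0.4) = (242.5726·1.037026/385.7388 − 0.4)/0.6 = 0.42022638
λ = −ln(0.42022638)/6.0595 = 0.143075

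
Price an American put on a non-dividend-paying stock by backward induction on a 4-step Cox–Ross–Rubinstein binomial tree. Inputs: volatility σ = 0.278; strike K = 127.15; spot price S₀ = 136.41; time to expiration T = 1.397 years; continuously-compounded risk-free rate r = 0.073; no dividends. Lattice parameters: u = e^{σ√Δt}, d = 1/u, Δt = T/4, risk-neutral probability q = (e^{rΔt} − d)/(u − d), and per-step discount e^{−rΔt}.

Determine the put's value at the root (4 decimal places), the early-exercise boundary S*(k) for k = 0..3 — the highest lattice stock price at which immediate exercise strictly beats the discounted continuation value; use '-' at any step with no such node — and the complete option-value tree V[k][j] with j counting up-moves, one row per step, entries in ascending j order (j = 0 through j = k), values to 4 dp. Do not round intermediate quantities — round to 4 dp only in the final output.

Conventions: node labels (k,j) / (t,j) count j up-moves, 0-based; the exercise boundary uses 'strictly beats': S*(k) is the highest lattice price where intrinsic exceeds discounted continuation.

params: Δt=0.34925 u=1.17856 d=0.84850 q=0.53726 e^(-rΔt)=0.97483
t_4 payoffs: 56.4460 28.9424 0.0000 0.0000 0.0000
t_3: node(3,0) S=83.3287 payoff=43.8213 vs cont=40.6206 → 43.8213 [stop]  node(3,1) S=115.7432 payoff=11.4068 vs cont=13.0558 → 13.0558 [wait]  node(3,2) S=160.7669 payoff=0.0000 vs cont=0.0000 → 0.0000 [wait]  node(3,3) S=223.3047 payoff=0.0000 vs cont=0.0000 → 0.0000 [wait]  ⇒ S*(3)=83.3287
t_2: node(2,0) S=98.2076 payoff=28.9424 vs cont=26.6053 → 28.9424 [stop]  node(2,1) S=136.4100 payoff=0.0000 vs cont=5.8894 → 5.8894 [wait]  node(2,2) S=189.4730 payoff=0.0000 vs cont=0.0000 → 0.0000 [wait]  ⇒ S*(2)=98.2076
t_1: node(1,0) S=115.7432 payoff=11.4068 vs cont=16.1402 → 16.1402 [wait]  node(1,1) S=160.7669 payoff=0.0000 vs cont=2.6567 → 2.6567 [wait]  ⇒ S*(1)=-
t_0: node(0,0) S=136.4100 payoff=0.0000 vs cont=8.6722 → 8.6722 [wait]  ⇒ S*(0)=-

price = 8.6722
boundary = - - 98.2076 83.3287
tree:
8.6722
16.1402 2.6567
28.9424 5.8894 0.0000
43.8213 13.0558 0.0000 0.0000
56.4460 28.9424 0.0000 0.0000 0.0000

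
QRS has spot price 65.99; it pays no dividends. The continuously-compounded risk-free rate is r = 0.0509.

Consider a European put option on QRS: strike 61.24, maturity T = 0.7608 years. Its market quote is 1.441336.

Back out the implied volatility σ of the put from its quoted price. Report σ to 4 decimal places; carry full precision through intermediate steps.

sigma = 0.1858

At σ = 0.1858 the Black–Scholes value reproduces the quote:
σ√T = 0.1858·√0.7608 = 0.162062
d₁ = (ln(S/K) + (r+σ²/2)T) / (σ√T) = (ln(65.99/61.24) + (0.0509+0.1858²/2)·0.7608) / 0.162062 = (0.074703 + 0.051857) / 0.162062 = 0.780932
d₂ = d₁ − σ√T = 0.780932 − 0.162062 = 0.618870
e^{−rT} = 0.962015
N(−d₁) = 0.217421,  N(−d₂) = 0.268001
V = K·e^{−rT}·N(−d₂) − S·N(−d₁) = 15.788956 − 14.347620 = 1.441336 (matching the quote); vega is positive throughout, so no other σ reproduces this price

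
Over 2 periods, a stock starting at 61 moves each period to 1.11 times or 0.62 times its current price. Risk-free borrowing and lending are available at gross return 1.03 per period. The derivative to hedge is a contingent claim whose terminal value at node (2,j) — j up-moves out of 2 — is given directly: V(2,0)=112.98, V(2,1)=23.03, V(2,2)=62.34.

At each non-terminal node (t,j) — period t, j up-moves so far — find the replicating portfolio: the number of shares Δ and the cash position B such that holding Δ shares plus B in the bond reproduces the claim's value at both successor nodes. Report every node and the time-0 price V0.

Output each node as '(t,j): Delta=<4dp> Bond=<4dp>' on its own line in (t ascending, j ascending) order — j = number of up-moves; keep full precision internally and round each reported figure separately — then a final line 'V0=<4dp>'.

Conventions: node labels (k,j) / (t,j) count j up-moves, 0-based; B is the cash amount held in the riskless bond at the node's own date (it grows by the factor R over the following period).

(0,0): Delta=0.5914 Bond=13.8365
(1,0): Delta=-4.8538 Bond=220.1886
(1,1): Delta=1.1848 Bond=-25.9312
V0=49.9101

Under the risk-neutral measure, an up-move has probability p* = (R−d)/(u−d) = 0.8367 and values discount at R = 1.03.
At maturity the claim pays: V(2,0)=112.9800, V(2,1)=23.0300, V(2,2)=62.3400
Node (1,0) S=37.8200: V=(p*·23.0300+(1−p*)·112.9800)/1.03=36.6172; Δ=(23.0300−112.9800)/(41.9802−23.4484)=-4.8538; B=V−Δ·S=220.1886
Node (1,1) S=67.7100: V=(p*·62.3400+(1−p*)·23.0300)/1.03=54.2932; Δ=(62.3400−23.0300)/(75.1581−41.9802)=1.1848; B=V−Δ·S=-25.9312
Node (0,0) S=61.0000: V=(p*·54.2932+(1−p*)·36.6172)/1.03=49.9101; Δ=(54.2932−36.6172)/(67.7100−37.8200)=0.5914; B=V−Δ·S=13.8365
Verification: the root portfolio costs Δ(0,0)·S0 + B(0,0) = 49.9101, matching V0.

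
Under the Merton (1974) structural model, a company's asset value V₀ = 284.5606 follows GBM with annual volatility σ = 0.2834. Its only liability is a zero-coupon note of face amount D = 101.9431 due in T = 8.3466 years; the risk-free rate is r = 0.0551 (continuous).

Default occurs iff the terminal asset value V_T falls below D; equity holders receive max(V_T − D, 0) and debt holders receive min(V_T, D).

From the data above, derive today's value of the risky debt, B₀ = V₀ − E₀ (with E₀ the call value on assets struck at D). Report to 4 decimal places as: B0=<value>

Apply the equity-as-call identities (strike 101.9431, horizon 8.3466 years):
d₁ = [ln(V₀/D) + (r + σ²/2)T] / (σ√T)
   = [ln(284.5606/101.9431) + (0.0551 + 0.5·0.2834²)·8.3466] / (0.2834·√8.3466)
   = [1.026531 + 0.795079] / 0.818756 = 2.224850
d₂ = d₁ − σ√T = 2.224850 − 0.818756 = 1.406094
N(d₁) = 0.986954,  N(d₂) = 0.920152,  e^(−rT) = 0.631348
E₀ = V₀·N(d₁) − D·e^(−rT)·N(d₂)
   = 284.5606·0.986954 − 101.9431·0.631348·0.920152 = 221.625877
B₀ = V₀ − E₀ = 284.5606 − 221.625877 = 62.934723

B0=62.9347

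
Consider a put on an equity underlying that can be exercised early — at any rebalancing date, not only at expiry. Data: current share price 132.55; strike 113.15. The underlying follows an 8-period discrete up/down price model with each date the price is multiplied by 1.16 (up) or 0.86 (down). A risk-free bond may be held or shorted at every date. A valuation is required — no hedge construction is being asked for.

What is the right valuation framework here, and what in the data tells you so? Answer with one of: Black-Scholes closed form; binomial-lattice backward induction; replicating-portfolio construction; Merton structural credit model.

framework: binomial-lattice backward induction

Key observation: with exercise allowed before expiry on a discrete up/down model (8 steps from spot 132.55), the strike-113.15 put's value must be rolled back through the tree testing early exercise at each node.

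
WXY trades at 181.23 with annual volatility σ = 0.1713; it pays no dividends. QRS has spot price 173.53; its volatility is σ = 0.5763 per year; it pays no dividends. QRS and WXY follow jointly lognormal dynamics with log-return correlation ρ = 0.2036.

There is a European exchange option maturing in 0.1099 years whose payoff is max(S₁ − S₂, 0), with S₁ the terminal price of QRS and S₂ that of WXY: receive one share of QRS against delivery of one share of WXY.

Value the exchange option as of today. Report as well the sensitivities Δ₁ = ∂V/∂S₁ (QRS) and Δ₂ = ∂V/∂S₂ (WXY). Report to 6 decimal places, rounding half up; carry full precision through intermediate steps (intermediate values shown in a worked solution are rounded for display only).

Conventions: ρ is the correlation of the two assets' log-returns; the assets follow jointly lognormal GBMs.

exchange price = 9.778988
Δ1 = 0.445473
Δ2 = -0.372587

σ_eff = √(σ₁² + σ₂² − 2ρσ₁σ₂) = √(0.5763² + 0.1713² − 2·0.2036·0.5763·0.1713) = 0.566804
d₁ = (ln(S₁/S₂) + (q₂ − q₁ + σ_eff²/2)T) / (σ_eff√T) = (ln(173.53/181.23) + (0.0 − 0.0 + 0.160633)·0.1099) / 0.187902 = -0.137108
d₂ = d₁ − σ_eff√T = -0.137108 − 0.187902 = -0.325010
N(d₁) = 0.445473,  N(d₂) = 0.372587
V = S₁·e^{−q₁T}·N(d₁) − S₂·e^{−q₂T}·N(d₂) = 77.302889 − 67.523901 = 9.778988
Key observation: r never enters — measured in units of WXY, the claim is a call on S₁/S₂ struck at 1, so only the dividend yields and σ_eff matter.
Δ₁ = e^{−q₁T}·N(d₁) = 0.445473;  Δ₂ = −e^{−q₂T}·N(d₂) = -0.372587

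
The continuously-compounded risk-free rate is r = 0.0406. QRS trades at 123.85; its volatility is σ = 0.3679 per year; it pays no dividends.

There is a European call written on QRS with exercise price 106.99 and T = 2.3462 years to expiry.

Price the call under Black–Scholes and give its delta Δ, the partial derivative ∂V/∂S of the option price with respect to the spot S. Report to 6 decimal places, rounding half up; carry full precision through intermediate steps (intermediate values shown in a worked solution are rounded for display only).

price = 39.970005
Δ = 0.761296

σ√T = 0.3679·√2.3462 = 0.563524
d₁ = (ln(S/K) + (r+σ²/2)T) / (σ√T) = (ln(123.85/106.99) + (0.0406+0.3679²/2)·2.3462) / 0.563524 = (0.146336 + 0.254035) / 0.563524 = 0.710478
d₂ = d₁ − σ√T = 0.710478 − 0.563524 = 0.146954
e^{−rT} = 0.909140
N(d₁) = 0.761296,  N(d₂) = 0.558416
Call price V = S·N(d₁) − K·e^{−rT}·N(d₂) = 94.286508 − 54.316503 = 39.970005
Δ = N(d₁) = 0.761296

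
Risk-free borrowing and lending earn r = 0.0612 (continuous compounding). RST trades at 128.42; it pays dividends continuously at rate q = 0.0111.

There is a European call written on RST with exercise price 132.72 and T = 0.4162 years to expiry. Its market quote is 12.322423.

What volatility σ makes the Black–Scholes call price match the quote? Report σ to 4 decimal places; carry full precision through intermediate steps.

At σ = 0.3964 the Black–Scholes value reproduces the quote:
σ√T = 0.3964·√0.4162 = 0.255732
d₁ = (ln(S/K) + (r−q+σ²/2)T) / (σ√T) = (ln(128.42/132.72) + (0.0612−0.0111+0.3964²/2)·0.4162) / 0.255732 = (-0.032936 + 0.053551) / 0.255732 = 0.080614
d₂ = d₁ − σ√T = 0.080614 − 0.255732 = -0.175118
e^{−rT} = 0.974850
e^{−qT} = 0.995391
N(d₁) = 0.532125,  N(d₂) = 0.430493
V = S·e^{−qT}·N(d₁) − K·e^{−rT}·N(d₂) = 68.020576 − 55.698153 = 12.322423 (matching the quote); vega is positive throughout, so no other σ reproduces this price

sigma = 0.3964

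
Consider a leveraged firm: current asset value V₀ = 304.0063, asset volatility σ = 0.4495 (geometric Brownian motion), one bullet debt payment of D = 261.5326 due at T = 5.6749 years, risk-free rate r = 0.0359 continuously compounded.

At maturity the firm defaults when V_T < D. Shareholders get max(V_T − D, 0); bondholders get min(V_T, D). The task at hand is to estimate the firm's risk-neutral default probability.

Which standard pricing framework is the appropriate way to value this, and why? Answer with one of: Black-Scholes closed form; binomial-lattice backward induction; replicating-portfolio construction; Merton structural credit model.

Key observation: a levered firm with one bullet debt due at 5.6749 years is the canonical structural-credit setup: equity is a call on the firm's assets struck at the face value.

framework: Merton structural credit model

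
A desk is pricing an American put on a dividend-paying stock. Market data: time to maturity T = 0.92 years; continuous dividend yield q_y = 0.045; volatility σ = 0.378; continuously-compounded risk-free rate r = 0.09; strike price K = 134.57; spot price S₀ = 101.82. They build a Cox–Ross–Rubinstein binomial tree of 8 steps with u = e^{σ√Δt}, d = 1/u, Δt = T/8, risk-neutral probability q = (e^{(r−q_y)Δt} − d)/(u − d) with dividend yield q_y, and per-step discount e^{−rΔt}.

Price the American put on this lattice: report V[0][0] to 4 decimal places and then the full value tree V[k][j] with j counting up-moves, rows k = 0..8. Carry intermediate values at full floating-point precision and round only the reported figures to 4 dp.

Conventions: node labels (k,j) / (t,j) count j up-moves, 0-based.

price = 34.8483
tree:
34.8483
45.0000 24.9476
55.7762 34.0988 15.8850
65.2559 45.0000 23.3963 8.3485
73.5951 55.7762 33.2071 13.6091 3.0110
80.9310 65.2559 45.0000 21.5508 5.5728 0.3893
87.3843 73.5951 55.7762 32.7500 10.2686 0.7684 0.0000
93.0612 80.9310 65.2559 45.0000 18.8246 1.5170 0.0000 0.0000
98.0552 87.3843 73.5951 55.7762 32.7500 2.9948 0.0000 0.0000 0.0000

Δt=0.11500, u=1.13676, d=0.87969, q=0.48818, disc=e^(-rΔt)=0.98970
k=8 terminal: V=max(K-S,0) → 98.0552 87.3843 73.5951 55.7762 32.7500 2.9948 0.0000 0.0000 0.0000
k=7: j=0 S=41.5088 intr=93.0612 cont=91.8899 V=93.0612[EX]; j=1 S=53.6390 intr=80.9310 cont=79.8223 V=80.9310[EX]; j=2 S=69.3141 intr=65.2559 cont=64.2281 V=65.2559[EX]; j=3 S=89.5700 intr=45.0000 cont=44.0767 V=45.0000[EX]; j=4 S=115.7454 intr=18.8246 cont=18.0365 V=18.8246[EX]; j=5 S=149.5700 intr=0.0000 cont=1.5170 V=1.5170[hold]; j=6 S=193.2794 intr=0.0000 cont=0.0000 V=0.0000[hold]; j=7 S=249.7621 intr=0.0000 cont=0.0000 V=0.0000[hold]
k=6: j=0 S=47.1857 intr=87.3843 cont=86.2423 V=87.3843[EX]; j=1 S=60.9749 intr=73.5951 cont=72.5242 V=73.5951[EX]; j=2 S=78.7938 intr=55.7762 cont=54.7973 V=55.7762[EX]; j=3 S=101.8200 intr=32.7500 cont=31.8899 V=32.7500[EX]; j=4 S=131.5752 intr=2.9948 cont=10.2686 V=10.2686[hold]; j=5 S=170.0259 intr=0.0000 cont=0.7684 V=0.7684[hold]; j=6 S=219.7131 intr=0.0000 cont=0.0000 V=0.0000[hold]
k=5: j=0 S=53.6390 intr=80.9310 cont=79.8223 V=80.9310[EX]; j=1 S=69.3141 intr=65.2559 cont=64.2281 V=65.2559[EX]; j=2 S=89.5700 intr=45.0000 cont=44.0767 V=45.0000[EX]; j=3 S=115.7454 intr=18.8246 cont=21.5508 V=21.5508[hold]; j=4 S=149.5700 intr=0.0000 cont=5.5728 V=5.5728[hold]; j=5 S=193.2794 intr=0.0000 cont=0.3893 V=0.3893[hold]
k=4: j=0 S=60.9749 intr=73.5951 cont=72.5242 V=73.5951[EX]; j=1 S=78.7938 intr=55.7762 cont=54.7973 V=55.7762[EX]; j=2 S=101.8200 intr=32.7500 cont=33.2071 V=33.2071[hold]; j=3 S=131.5752 intr=2.9948 cont=13.6091 V=13.6091[hold]; j=4 S=170.0259 intr=0.0000 cont=3.0110 V=3.0110[hold]
k=3: j=0 S=69.3141 intr=65.2559 cont=64.2281 V=65.2559[EX]; j=1 S=89.5700 intr=45.0000 cont=44.2976 V=45.0000[EX]; j=2 S=115.7454 intr=18.8246 cont=23.3963 V=23.3963[hold]; j=3 S=149.5700 intr=0.0000 cont=8.3485 V=8.3485[hold]
k=2: j=0 S=78.7938 intr=55.7762 cont=54.7973 V=55.7762[EX]; j=1 S=101.8200 intr=32.7500 cont=34.0988 V=34.0988[hold]; j=2 S=131.5752 intr=2.9948 cont=15.8850 V=15.8850[hold]
k=1: j=0 S=89.5700 intr=45.0000 cont=44.7284 V=45.0000[EX]; j=1 S=115.7454 intr=18.8246 cont=24.9476 V=24.9476[hold]
k=0: j=0 S=101.8200 intr=32.7500 cont=34.8483 V=34.8483[hold]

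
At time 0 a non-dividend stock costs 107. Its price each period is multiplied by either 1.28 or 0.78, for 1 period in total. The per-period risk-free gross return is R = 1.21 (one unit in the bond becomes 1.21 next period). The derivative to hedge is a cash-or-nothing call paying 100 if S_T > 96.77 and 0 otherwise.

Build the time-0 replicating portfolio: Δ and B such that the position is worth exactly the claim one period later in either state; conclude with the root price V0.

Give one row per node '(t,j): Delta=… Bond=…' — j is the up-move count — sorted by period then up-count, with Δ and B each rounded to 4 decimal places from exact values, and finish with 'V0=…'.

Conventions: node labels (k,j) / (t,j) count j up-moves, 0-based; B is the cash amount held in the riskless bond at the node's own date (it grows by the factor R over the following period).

(0,0): Delta=1.8692 Bond=-128.9256
V0=71.0744

Arbitrage-free pricing uses the up-move probability p* = (R−d)/(u−d) = 0.8600, discounting each step at R = 1.21.
Terminal payoffs: V(1,0)=0.0000, V(1,1)=100.0000
Node (0,0) S=107.0000: V=(p*·100.0000+(1−p*)·0.0000)/1.21=71.0744; Δ=(100.0000−0.0000)/(136.9600−83.4600)=1.8692; B=V−Δ·S=-128.9256
As a check, the time-0 holding Δ(0,0)·S0 + B(0,0) comes to 71.0744 — exactly V0.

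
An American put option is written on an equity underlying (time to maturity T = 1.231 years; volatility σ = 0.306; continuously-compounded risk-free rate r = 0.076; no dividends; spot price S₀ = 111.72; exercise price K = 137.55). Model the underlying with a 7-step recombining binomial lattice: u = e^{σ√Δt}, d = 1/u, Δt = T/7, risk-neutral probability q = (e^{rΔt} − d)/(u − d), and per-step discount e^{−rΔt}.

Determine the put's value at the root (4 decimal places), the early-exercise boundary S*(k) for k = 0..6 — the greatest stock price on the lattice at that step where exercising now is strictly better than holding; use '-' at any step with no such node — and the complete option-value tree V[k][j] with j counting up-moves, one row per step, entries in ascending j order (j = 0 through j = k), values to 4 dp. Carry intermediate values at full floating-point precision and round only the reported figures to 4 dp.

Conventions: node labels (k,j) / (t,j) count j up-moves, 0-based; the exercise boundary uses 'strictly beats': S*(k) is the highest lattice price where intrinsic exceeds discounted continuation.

Δt=0.17586, u=1.13692, d=0.87957, q=0.52025, disc=e^(-rΔt)=0.98672
k=7 terminal: V=max(K-S,0) → 92.0487 78.7357 61.5275 39.2844 10.5334 0.0000 0.0000 0.0000
k=6: j=0 S=51.7313 intr=85.8187 cont=83.9925 V=85.8187[EX]; j=1 S=66.8671 intr=70.6829 cont=68.8567 V=70.6829[EX]; j=2 S=86.4314 intr=51.1186 cont=49.2924 V=51.1186[EX]; j=3 S=111.7200 intr=25.8300 cont=24.0039 V=25.8300[EX]; j=4 S=144.4076 intr=0.0000 cont=4.9863 V=4.9863[hold]; j=5 S=186.6591 intr=0.0000 cont=0.0000 V=0.0000[hold]; j=6 S=241.2728 intr=0.0000 cont=0.0000 V=0.0000[hold]  S*(6)=111.7200
k=5: j=0 S=58.8143 intr=78.7357 cont=76.9095 V=78.7357[EX]; j=1 S=76.0225 intr=61.5275 cont=59.7013 V=61.5275[EX]; j=2 S=98.2656 intr=39.2844 cont=37.4583 V=39.2844[EX]; j=3 S=127.0166 intr=10.5334 cont=14.7872 V=14.7872[hold]; j=4 S=164.1798 intr=0.0000 cont=2.3605 V=2.3605[hold]; j=5 S=212.2163 intr=0.0000 cont=0.0000 V=0.0000[hold]  S*(5)=98.2656
k=4: j=0 S=66.8671 intr=70.6829 cont=68.8567 V=70.6829[EX]; j=1 S=86.4314 intr=51.1186 cont=49.2924 V=51.1186[EX]; j=2 S=111.7200 intr=25.8300 cont=26.1875 V=26.1875[hold]; j=3 S=144.4076 intr=0.0000 cont=8.2118 V=8.2118[hold]; j=4 S=186.6591 intr=0.0000 cont=1.1174 V=1.1174[hold]  S*(4)=86.4314
k=3: j=0 S=76.0225 intr=61.5275 cont=59.7013 V=61.5275[EX]; j=1 S=98.2656 intr=39.2844 cont=37.6418 V=39.2844[EX]; j=2 S=127.0166 intr=10.5334 cont=16.6122 V=16.6122[hold]; j=3 S=164.1798 intr=0.0000 cont=4.4609 V=4.4609[hold]  S*(3)=98.2656
k=2: j=0 S=86.4314 intr=51.1186 cont=49.2924 V=51.1186[EX]; j=1 S=111.7200 intr=25.8300 cont=27.1243 V=27.1243[hold]; j=2 S=144.4076 intr=0.0000 cont=10.1539 V=10.1539[hold]  S*(2)=86.4314
k=1: j=0 S=98.2656 intr=39.2844 cont=38.1227 V=39.2844[EX]; j=1 S=127.0166 intr=10.5334 cont=18.0527 V=18.0527[hold]  S*(1)=98.2656
k=0: j=0 S=111.7200 intr=25.8300 cont=27.8638 V=27.8638[hold]  S*(0)=-

price = 27.8638
boundary = - 98.2656 86.4314 98.2656 86.4314 98.2656 111.7200
tree:
27.8638
39.2844 18.0527
51.1186 27.1243 10.1539
61.5275 39.2844 16.6122 4.4609
70.6829 51.1186 26.1875 8.2118 1.1174
78.7357 61.5275 39.2844 14.7872 2.3605 0.0000
85.8187 70.6829 51.1186 25.8300 4.9863 0.0000 0.0000
92.0487 78.7357 61.5275 39.2844 10.5334 0.0000 0.0000 0.0000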